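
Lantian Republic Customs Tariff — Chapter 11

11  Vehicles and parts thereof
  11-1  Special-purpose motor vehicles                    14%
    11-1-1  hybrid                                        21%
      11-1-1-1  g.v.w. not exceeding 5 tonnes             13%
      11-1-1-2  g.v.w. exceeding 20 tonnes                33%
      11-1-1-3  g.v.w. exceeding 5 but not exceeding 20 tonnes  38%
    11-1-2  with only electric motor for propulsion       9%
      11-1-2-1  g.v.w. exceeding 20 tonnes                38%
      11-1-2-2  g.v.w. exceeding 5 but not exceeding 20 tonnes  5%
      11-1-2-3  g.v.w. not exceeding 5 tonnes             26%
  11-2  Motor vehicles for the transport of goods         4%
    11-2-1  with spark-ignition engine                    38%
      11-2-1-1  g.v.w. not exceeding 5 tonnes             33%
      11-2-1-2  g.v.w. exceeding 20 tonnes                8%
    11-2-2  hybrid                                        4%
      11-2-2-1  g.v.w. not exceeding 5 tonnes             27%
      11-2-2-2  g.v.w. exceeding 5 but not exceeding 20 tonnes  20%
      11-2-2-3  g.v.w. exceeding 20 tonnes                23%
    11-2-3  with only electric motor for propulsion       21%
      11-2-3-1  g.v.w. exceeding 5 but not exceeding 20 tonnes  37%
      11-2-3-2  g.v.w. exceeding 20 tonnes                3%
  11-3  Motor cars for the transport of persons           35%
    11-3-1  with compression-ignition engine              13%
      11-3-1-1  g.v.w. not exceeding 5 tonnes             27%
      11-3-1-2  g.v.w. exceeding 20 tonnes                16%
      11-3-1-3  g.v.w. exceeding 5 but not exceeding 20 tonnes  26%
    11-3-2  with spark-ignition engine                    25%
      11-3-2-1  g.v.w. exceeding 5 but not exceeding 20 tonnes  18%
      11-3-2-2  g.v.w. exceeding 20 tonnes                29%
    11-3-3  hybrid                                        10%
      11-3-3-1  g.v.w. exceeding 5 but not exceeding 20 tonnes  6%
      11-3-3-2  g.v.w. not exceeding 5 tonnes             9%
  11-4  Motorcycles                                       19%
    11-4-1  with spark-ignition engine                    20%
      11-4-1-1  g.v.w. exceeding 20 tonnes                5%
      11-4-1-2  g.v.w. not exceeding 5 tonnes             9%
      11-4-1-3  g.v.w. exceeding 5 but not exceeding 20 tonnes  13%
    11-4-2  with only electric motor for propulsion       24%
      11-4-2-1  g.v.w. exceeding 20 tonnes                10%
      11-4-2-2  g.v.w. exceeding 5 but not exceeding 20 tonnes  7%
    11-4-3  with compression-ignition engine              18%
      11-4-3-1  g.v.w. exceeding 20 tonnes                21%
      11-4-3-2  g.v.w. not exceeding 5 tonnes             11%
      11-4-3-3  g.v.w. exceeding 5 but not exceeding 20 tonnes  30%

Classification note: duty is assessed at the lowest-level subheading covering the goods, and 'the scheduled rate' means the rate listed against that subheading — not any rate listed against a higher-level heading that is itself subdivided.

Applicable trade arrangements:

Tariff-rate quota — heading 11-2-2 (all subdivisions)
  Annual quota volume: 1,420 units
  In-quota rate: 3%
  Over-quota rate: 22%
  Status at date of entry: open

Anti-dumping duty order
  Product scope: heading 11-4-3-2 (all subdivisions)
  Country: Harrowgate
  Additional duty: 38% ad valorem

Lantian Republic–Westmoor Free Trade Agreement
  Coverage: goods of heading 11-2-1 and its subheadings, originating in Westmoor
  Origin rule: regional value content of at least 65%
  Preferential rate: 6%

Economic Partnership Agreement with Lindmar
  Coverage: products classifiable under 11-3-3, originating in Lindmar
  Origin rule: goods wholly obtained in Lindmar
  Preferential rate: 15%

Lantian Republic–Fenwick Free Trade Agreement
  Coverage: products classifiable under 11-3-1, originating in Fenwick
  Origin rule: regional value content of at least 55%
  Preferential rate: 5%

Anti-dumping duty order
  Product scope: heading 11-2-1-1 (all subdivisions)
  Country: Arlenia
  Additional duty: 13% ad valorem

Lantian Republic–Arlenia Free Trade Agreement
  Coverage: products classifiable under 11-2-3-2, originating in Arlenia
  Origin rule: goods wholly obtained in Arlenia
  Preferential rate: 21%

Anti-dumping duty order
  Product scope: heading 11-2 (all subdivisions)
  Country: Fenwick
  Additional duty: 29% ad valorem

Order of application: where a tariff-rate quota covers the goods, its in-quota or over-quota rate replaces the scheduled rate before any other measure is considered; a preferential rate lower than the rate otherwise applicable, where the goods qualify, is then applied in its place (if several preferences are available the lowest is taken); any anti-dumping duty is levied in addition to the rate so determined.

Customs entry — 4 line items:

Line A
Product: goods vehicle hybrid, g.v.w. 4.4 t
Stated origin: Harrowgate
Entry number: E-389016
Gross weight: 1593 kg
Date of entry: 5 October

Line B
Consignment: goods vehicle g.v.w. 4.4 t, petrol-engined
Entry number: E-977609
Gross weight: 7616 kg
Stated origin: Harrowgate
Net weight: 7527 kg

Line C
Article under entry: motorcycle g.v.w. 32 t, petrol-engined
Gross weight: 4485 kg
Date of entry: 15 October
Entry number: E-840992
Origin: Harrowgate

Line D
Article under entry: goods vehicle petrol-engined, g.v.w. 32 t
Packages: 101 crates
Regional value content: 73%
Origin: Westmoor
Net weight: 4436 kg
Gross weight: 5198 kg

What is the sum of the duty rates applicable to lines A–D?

47%

Line A: goods vehicle → 11-2; hybrid → 11-2-2; g.v.w. 4.4 t → 11-2-2-1. Scheduled 27%. quota on 11-2-2 open → in-quota 3%. → 3%.
Line B: goods vehicle → 11-2; petrol-engined → 11-2-1; g.v.w. 4.4 t → 11-2-1-1. Scheduled 33%. No special measure applies. → 33%.
Line C: motorcycle → 11-4; petrol-engined → 11-4-1; g.v.w. 32 t → 11-4-1-1. Scheduled 5%. No special measure applies. → 5%.
Line D: goods vehicle → 11-2; petrol-engined → 11-2-1; g.v.w. 32 t → 11-2-1-2. Scheduled 8%. Westmoor agreement on 11-2-1: RVC ≥ 65% → 6% available; preferential 6%. → 6%.
Sum: 3% + 33% + 5% + 6% = 47%.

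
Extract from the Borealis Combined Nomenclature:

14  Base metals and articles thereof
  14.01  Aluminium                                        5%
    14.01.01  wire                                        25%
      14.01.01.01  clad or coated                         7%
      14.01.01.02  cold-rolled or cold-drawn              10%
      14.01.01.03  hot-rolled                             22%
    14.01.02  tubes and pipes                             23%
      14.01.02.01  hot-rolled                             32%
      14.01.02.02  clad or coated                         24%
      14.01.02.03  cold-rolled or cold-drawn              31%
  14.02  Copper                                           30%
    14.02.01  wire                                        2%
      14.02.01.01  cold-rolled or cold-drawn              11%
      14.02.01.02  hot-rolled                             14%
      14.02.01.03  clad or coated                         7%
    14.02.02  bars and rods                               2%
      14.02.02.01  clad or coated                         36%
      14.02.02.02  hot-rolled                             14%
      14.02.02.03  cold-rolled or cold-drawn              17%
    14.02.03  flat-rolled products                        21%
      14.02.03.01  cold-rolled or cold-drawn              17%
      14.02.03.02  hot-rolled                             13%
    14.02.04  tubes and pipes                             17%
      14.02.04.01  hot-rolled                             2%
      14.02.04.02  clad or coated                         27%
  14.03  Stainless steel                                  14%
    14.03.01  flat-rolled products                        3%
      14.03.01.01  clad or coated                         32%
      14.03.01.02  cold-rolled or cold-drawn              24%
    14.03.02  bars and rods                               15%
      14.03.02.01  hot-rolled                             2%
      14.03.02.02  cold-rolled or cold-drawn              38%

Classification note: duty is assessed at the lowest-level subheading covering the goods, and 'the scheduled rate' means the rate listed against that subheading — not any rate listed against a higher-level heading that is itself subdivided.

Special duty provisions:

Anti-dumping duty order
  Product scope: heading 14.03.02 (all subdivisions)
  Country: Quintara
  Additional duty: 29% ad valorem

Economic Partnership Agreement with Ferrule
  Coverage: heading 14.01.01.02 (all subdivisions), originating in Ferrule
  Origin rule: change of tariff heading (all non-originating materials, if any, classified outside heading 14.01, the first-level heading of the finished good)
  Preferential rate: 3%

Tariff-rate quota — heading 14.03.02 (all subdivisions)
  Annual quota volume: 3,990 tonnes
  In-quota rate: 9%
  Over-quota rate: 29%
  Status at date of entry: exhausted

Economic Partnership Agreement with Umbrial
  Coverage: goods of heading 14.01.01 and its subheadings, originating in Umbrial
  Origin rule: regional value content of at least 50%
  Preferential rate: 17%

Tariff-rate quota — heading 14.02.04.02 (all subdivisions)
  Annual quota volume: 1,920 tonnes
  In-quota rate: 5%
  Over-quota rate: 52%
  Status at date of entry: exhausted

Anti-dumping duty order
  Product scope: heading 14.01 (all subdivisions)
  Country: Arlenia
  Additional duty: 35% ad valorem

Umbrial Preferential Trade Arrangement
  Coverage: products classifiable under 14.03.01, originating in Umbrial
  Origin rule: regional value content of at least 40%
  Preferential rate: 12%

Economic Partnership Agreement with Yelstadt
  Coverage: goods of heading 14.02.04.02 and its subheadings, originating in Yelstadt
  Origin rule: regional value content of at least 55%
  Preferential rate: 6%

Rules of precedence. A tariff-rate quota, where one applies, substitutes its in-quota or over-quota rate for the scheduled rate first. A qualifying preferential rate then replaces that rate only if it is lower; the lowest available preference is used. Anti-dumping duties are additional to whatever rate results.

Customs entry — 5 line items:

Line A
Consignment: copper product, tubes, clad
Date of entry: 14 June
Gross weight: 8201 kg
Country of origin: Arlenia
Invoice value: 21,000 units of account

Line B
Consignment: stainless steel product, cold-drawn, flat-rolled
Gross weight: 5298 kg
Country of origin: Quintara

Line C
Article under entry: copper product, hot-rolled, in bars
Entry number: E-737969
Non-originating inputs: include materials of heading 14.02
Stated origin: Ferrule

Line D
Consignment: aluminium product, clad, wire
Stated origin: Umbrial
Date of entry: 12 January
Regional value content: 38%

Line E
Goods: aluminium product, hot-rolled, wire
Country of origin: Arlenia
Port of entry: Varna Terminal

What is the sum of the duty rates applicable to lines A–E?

Line A: copper → 14.02; tubes → 14.02.04; clad → 14.02.04.02. Scheduled 27%. quota on 14.02.04.02 exhausted → over-quota 52%. → 52%.
Line B: stainless steel → 14.03; flat-rolled → 14.03.01; cold-drawn → 14.03.01.02. Scheduled 24%. No special measure applies. → 24%.
Line C: copper → 14.02; in bars → 14.02.02; hot-rolled → 14.02.02.02. Scheduled 14%. Ferrule agreement on 14.01.01.02: 14.02.02.02 not covered. → 14%.
Line D: aluminium → 14.01; wire → 14.01.01; clad → 14.01.01.01. Scheduled 7%. Umbrial agreement on 14.01.01: RVC < 50%; Umbrial agreement on 14.03.01: 14.01.01.01 not covered. → 7%.
Line E: aluminium → 14.01; wire → 14.01.01; hot-rolled → 14.01.01.03. Scheduled 22%. anti-dumping (Arlenia, 14.01): +35%; total 22% + 35% = 57%. → 57%.
Sum: 52% + 24% + 14% + 7% + 57% = 154%.

154%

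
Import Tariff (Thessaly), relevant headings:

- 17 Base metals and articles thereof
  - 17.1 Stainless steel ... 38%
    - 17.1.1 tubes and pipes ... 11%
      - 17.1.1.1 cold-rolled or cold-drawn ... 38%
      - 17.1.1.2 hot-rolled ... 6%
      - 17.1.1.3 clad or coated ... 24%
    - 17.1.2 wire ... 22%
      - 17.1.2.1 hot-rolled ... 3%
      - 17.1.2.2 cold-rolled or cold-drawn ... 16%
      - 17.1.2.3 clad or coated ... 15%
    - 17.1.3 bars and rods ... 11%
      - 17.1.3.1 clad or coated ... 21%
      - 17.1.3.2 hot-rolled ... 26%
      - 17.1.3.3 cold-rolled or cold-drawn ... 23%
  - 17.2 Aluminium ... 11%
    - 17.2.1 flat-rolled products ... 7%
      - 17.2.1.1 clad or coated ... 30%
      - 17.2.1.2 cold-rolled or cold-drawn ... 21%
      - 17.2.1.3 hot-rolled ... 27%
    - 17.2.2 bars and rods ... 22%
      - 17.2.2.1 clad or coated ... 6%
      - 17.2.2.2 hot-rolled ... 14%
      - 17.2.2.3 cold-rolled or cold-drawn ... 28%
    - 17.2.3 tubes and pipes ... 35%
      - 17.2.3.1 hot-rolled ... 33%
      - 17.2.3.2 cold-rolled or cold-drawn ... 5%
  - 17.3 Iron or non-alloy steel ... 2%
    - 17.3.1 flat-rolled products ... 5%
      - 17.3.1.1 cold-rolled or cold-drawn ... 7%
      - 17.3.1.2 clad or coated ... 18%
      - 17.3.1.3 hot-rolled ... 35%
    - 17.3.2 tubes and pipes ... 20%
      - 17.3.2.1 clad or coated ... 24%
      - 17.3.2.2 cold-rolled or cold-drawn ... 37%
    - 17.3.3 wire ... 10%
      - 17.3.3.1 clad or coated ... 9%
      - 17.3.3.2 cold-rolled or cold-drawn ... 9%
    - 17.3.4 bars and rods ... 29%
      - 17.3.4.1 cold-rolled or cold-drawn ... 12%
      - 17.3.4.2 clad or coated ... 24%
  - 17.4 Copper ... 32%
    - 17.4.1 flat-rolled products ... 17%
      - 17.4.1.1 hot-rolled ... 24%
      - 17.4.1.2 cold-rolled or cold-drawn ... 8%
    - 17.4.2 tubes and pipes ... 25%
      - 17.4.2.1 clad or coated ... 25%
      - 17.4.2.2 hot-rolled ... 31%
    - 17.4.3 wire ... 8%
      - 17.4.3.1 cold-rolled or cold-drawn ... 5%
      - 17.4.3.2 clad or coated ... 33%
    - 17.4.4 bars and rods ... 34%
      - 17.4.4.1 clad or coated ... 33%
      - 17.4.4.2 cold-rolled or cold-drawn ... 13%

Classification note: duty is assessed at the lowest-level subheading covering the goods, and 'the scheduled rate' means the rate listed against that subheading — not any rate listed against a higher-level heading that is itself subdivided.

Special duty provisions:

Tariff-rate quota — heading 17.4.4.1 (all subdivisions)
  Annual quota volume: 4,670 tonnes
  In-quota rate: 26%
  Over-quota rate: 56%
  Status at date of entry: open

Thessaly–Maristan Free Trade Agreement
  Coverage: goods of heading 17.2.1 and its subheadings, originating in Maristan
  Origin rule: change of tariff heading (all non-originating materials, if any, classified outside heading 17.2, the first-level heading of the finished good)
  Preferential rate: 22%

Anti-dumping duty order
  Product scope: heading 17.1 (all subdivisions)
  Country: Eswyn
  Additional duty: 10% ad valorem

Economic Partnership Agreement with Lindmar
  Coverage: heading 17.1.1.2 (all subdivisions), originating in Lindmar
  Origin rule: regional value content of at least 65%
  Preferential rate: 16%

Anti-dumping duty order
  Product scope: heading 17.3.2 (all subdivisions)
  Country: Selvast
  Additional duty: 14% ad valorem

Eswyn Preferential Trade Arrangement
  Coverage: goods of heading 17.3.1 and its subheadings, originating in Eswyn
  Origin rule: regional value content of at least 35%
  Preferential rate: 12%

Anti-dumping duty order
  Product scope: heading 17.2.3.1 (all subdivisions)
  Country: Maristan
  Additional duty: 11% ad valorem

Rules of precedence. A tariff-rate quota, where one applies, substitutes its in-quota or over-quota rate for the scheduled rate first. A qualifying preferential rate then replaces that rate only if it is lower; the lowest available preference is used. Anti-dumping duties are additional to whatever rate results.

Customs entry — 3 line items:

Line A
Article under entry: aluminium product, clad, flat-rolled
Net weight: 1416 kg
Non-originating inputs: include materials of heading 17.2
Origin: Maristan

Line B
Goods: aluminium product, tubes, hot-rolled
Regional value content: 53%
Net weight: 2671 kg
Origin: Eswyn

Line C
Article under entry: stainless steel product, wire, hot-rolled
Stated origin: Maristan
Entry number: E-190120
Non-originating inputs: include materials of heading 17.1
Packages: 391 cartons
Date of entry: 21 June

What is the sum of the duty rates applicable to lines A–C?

66%

Line A: aluminium → 17.2; flat-rolled → 17.2.1; clad → 17.2.1.1. Scheduled 30%. Maristan agreement on 17.2.1: CTH not met. → 30%.
Line B: aluminium → 17.2; tubes → 17.2.3; hot-rolled → 17.2.3.1. Scheduled 33%. Eswyn agreement on 17.3.1: 17.2.3.1 not covered. → 33%.
Line C: stainless steel → 17.1; wire → 17.1.2; hot-rolled → 17.1.2.1. Scheduled 3%. Maristan agreement on 17.2.1: 17.1.2.1 not covered. → 3%.
Sum: 30% + 33% + 3% = 66%.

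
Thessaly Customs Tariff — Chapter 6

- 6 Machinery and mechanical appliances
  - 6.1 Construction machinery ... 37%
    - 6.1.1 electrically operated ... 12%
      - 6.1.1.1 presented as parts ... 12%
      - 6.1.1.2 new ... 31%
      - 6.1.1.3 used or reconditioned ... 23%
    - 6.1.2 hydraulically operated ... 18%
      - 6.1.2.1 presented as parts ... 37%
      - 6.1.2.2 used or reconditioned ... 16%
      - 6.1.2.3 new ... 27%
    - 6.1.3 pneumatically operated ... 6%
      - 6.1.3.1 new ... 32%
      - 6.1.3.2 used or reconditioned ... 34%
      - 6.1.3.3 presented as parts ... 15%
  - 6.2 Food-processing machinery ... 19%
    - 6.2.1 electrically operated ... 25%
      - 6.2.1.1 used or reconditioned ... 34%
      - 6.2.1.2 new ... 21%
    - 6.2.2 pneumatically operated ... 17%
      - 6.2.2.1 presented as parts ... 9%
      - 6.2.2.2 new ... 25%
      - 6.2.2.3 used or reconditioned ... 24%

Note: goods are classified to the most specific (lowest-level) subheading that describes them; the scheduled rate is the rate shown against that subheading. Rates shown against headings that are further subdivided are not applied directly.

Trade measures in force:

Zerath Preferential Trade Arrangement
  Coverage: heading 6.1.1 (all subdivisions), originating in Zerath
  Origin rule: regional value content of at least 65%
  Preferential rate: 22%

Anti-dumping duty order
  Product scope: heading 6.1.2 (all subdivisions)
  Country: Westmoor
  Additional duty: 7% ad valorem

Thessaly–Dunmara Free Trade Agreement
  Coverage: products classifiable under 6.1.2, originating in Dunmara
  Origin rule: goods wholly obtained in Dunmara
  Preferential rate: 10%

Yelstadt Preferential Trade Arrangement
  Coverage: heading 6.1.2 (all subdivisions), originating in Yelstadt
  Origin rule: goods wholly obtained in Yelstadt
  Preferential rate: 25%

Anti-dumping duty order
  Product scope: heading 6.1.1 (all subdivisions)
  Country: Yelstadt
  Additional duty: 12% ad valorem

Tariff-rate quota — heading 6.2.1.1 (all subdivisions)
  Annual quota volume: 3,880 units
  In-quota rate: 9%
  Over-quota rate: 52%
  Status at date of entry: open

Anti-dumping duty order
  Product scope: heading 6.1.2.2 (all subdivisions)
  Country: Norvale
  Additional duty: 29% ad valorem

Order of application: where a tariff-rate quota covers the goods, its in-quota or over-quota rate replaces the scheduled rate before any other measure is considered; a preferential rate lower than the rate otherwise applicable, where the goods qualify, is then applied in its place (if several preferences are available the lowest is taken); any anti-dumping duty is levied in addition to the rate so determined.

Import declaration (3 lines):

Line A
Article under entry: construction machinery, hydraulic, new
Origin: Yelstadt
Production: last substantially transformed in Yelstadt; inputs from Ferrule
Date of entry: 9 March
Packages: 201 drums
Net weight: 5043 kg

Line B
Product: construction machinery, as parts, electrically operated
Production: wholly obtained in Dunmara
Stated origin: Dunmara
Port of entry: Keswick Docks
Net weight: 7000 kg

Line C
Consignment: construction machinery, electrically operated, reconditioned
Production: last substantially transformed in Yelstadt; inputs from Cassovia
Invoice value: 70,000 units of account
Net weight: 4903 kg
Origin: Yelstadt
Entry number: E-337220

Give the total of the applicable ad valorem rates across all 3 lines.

Line A: construction → 6.1; hydraulic → 6.1.2; new → 6.1.2.3. Scheduled 27%. Yelstadt agreement on 6.1.2: not wholly obtained. → 27%.
Line B: construction → 6.1; electrically operated → 6.1.1; as parts → 6.1.1.1. Scheduled 12%. Dunmara agreement on 6.1.2: 6.1.1.1 not covered. → 12%.
Line C: construction → 6.1; electrically operated → 6.1.1; reconditioned → 6.1.1.3. Scheduled 23%. Yelstadt agreement on 6.1.2: 6.1.1.3 not covered; anti-dumping (Yelstadt, 6.1.1): +12%; total 23% + 12% = 35%. → 35%.
Sum: 27% + 12% + 35% = 74%.

74%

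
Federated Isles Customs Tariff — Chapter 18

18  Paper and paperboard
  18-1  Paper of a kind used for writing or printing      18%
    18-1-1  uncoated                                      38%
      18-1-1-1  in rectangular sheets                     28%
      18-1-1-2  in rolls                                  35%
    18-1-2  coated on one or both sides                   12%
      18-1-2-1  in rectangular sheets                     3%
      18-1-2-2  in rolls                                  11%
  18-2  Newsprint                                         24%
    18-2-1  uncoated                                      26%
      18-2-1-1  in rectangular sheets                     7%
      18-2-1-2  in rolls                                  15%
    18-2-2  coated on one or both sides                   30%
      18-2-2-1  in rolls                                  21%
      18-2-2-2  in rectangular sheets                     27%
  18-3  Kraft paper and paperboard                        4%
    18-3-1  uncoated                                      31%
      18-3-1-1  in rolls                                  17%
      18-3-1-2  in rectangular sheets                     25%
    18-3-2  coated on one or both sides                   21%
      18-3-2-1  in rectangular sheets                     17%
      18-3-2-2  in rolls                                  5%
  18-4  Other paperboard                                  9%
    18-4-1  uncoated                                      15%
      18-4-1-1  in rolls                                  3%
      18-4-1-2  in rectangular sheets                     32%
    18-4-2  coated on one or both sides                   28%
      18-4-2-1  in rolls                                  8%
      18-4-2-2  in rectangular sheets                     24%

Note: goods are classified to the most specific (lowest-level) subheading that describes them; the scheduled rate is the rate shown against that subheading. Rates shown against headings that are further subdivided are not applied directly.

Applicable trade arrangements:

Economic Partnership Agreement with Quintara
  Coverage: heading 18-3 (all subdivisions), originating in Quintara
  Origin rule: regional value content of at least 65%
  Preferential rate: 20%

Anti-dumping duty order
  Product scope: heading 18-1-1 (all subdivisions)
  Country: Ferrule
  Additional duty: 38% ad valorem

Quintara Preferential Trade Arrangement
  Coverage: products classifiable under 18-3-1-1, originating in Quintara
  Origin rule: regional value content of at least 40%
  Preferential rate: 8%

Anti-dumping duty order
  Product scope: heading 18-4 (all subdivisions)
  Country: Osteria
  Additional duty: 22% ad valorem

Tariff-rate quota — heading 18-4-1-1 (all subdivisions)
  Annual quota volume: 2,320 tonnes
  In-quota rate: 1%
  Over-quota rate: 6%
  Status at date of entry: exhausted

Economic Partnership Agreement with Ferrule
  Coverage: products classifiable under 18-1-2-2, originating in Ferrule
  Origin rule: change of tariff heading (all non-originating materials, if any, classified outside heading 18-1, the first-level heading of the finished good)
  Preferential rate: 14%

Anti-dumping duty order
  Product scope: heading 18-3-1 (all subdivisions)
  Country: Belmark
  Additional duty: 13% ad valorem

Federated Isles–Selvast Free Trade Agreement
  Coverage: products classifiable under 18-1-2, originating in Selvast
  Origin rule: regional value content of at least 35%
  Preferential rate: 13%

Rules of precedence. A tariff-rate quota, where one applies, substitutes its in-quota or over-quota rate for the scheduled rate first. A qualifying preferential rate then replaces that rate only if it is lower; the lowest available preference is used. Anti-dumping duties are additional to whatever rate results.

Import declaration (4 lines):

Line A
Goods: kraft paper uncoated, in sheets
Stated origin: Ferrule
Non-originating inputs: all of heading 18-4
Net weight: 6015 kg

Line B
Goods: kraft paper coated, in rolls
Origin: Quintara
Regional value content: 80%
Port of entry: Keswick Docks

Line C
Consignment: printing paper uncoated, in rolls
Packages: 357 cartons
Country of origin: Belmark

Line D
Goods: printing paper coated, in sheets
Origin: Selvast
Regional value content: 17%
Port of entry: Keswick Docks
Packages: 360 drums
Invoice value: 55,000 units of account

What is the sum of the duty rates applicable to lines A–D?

Line A: kraft paper → 18-3; uncoated → 18-3-1; in sheets → 18-3-1-2. Scheduled 25%. Ferrule agreement on 18-1-2-2: 18-3-1-2 not covered. → 25%.
Line B: kraft paper → 18-3; coated → 18-3-2; in rolls → 18-3-2-2. Scheduled 5%. Quintara agreement on 18-3: RVC ≥ 65% → 20% available; Quintara agreement on 18-3-1-1: 18-3-2-2 not covered; preference 20% not lower than 5% → no reduction. → 5%.
Line C: printing paper → 18-1; uncoated → 18-1-1; in rolls → 18-1-1-2. Scheduled 35%. No special measure applies. → 35%.
Line D: printing paper → 18-1; coated → 18-1-2; in sheets → 18-1-2-1. Scheduled 3%. Selvast agreement on 18-1-2: RVC < 35%. → 3%.
Sum: 25% + 5% + 35% + 3% = 68%.

68%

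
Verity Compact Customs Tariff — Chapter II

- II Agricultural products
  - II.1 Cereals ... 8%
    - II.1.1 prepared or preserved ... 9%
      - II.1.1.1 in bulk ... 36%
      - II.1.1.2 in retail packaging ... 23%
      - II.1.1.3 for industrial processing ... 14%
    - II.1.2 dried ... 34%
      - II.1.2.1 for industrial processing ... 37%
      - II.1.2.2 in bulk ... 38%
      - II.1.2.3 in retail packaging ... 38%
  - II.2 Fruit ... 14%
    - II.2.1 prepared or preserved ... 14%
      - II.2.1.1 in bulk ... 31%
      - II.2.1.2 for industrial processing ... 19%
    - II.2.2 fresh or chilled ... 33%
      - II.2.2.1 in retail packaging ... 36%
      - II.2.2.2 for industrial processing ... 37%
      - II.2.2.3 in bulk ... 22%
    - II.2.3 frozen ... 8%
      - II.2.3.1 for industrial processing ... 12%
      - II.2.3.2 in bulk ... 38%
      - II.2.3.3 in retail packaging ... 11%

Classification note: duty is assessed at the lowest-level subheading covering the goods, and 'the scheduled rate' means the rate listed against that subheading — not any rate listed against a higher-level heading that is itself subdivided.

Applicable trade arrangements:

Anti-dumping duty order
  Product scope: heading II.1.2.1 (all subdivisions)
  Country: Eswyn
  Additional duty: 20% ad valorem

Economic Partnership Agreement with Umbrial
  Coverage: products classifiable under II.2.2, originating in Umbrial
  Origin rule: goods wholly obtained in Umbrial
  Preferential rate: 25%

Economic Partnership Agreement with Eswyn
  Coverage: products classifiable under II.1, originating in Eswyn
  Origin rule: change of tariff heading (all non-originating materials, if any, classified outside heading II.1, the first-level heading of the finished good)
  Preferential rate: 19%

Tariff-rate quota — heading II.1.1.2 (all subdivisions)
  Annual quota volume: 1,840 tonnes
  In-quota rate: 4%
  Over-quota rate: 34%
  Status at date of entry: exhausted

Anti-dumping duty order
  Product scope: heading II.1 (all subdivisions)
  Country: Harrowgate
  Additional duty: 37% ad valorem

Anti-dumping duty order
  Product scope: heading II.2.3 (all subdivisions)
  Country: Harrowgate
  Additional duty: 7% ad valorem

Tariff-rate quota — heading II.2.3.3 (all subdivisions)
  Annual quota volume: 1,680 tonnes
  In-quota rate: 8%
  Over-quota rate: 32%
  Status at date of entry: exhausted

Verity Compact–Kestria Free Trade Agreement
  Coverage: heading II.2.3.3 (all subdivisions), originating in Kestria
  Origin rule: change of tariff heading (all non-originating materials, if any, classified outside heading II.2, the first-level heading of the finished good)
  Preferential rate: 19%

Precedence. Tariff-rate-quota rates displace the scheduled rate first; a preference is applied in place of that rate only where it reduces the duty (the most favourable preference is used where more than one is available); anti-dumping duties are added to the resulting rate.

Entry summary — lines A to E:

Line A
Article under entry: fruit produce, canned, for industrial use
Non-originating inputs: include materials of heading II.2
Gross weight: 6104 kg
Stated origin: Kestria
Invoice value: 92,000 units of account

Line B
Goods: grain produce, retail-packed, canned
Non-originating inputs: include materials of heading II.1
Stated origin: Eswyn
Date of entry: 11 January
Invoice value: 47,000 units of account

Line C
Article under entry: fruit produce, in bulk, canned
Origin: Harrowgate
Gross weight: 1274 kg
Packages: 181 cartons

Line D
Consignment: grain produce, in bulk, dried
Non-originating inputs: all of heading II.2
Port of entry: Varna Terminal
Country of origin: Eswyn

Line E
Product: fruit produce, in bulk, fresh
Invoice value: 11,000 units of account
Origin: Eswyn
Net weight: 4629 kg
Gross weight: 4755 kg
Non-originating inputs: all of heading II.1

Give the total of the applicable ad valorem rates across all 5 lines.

125%

Line A: fruit → II.2; canned → II.2.1; for industrial use → II.2.1.2. Scheduled 19%. Kestria agreement on II.2.3.3: II.2.1.2 not covered. → 19%.
Line B: grain → II.1; canned → II.1.1; retail-packed → II.1.1.2. Scheduled 23%. quota on II.1.1.2 exhausted → over-quota 34%; Eswyn agreement on II.1: CTH not met. → 34%.
Line C: fruit → II.2; canned → II.2.1; in bulk → II.2.1.1. Scheduled 31%. No special measure applies. → 31%.
Line D: grain → II.1; dried → II.1.2; in bulk → II.1.2.2. Scheduled 38%. Eswyn agreement on II.1: CTH met → 19% available; preferential 19%. → 19%.
Line E: fruit → II.2; fresh → II.2.2; in bulk → II.2.2.3. Scheduled 22%. Eswyn agreement on II.1: II.2.2.3 not covered. → 22%.
Sum: 19% + 34% + 31% + 19% + 22% = 125%.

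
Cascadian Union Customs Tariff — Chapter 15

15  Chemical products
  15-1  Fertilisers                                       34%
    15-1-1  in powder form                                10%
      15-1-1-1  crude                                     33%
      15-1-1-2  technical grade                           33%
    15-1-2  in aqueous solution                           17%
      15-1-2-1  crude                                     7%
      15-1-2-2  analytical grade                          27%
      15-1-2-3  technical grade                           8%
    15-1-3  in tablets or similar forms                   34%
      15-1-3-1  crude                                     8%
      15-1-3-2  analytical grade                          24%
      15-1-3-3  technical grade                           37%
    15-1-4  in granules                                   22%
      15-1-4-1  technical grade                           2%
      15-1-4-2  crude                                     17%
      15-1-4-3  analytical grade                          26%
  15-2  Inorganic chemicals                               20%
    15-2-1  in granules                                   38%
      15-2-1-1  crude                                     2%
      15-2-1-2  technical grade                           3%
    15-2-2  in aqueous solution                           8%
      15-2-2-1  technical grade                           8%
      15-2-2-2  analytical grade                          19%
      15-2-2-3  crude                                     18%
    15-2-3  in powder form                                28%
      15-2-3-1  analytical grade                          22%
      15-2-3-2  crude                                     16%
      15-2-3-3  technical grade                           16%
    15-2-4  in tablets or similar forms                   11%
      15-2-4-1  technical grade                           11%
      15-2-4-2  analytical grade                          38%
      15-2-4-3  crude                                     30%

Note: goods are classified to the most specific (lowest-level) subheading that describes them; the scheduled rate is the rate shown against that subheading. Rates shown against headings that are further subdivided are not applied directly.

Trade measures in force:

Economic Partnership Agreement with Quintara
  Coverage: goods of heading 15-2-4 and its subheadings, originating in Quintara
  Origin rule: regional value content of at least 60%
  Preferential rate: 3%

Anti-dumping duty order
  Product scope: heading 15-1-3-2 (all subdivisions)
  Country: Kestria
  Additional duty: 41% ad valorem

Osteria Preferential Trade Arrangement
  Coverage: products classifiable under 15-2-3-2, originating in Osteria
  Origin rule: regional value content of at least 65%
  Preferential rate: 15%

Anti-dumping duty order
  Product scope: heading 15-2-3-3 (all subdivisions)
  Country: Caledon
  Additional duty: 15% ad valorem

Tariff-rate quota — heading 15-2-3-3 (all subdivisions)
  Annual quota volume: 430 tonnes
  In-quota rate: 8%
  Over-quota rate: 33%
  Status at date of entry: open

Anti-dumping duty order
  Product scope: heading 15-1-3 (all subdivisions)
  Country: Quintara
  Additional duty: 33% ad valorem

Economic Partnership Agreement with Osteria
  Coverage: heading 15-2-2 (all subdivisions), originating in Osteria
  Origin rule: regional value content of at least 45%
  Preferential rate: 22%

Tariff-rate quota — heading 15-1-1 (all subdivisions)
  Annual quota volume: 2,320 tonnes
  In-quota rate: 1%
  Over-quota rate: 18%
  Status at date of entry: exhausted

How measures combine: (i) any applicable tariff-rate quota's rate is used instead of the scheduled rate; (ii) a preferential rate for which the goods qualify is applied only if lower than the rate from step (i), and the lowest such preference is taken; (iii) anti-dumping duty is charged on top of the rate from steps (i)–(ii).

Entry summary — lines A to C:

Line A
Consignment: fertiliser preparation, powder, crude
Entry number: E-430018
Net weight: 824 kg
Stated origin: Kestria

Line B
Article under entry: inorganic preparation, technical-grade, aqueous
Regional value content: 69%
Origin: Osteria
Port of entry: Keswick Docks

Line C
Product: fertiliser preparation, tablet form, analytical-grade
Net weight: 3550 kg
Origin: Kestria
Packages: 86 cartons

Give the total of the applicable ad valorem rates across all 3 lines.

Line A: fertiliser → 15-1; powder → 15-1-1; crude → 15-1-1-1. Scheduled 33%. quota on 15-1-1 exhausted → over-quota 18%. → 18%.
Line B: inorganic → 15-2; aqueous → 15-2-2; technical-grade → 15-2-2-1. Scheduled 8%. Osteria agreement on 15-2-3-2: 15-2-2-1 not covered; Osteria agreement on 15-2-2: RVC ≥ 45% → 22% available; preference 22% not lower than 8% → no reduction. → 8%.
Line C: fertiliser → 15-1; tablet form → 15-1-3; analytical-grade → 15-1-3-2. Scheduled 24%. anti-dumping (Kestria, 15-1-3-2): +41%; total 24% + 41% = 65%. → 65%.
Sum: 18% + 8% + 65% = 91%.

91%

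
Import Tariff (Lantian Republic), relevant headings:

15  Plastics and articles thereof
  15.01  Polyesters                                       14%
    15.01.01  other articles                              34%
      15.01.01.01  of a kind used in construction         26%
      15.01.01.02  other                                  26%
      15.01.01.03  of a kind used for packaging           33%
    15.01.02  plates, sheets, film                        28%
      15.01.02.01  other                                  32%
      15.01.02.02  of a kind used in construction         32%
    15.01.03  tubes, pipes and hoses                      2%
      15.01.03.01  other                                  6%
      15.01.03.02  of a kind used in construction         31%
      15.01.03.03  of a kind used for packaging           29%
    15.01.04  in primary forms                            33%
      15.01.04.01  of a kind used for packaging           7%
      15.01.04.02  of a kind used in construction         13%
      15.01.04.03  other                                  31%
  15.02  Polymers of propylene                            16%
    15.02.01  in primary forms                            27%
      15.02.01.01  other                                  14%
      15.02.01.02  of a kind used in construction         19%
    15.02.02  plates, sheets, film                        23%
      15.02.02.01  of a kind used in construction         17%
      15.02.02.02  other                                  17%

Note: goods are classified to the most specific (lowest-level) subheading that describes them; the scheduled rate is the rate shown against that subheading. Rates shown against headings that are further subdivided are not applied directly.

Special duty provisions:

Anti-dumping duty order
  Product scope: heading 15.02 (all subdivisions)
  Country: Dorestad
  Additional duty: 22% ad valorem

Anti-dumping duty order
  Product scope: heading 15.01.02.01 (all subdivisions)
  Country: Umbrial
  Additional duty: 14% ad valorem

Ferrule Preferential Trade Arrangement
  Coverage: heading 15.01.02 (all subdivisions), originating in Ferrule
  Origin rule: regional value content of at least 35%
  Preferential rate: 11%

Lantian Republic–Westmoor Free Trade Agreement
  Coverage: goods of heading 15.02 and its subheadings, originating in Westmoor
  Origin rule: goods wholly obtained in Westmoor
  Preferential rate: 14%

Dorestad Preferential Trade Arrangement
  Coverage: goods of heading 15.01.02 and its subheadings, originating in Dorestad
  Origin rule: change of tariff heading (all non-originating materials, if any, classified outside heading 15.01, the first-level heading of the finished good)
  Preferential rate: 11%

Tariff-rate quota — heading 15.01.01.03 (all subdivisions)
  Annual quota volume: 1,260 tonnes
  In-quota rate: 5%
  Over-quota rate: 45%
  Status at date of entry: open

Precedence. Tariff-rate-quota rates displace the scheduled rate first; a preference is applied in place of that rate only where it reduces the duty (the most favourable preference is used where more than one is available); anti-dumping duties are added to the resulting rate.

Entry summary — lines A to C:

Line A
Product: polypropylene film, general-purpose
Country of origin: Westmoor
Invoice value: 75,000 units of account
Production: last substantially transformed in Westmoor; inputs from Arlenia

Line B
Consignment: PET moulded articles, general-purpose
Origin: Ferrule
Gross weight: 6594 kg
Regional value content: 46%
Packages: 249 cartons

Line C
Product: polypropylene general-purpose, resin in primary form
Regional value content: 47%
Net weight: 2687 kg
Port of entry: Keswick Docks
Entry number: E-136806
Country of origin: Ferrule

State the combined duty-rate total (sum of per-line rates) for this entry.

57%

Line A: polypropylene → 15.02; film → 15.02.02; general-purpose → 15.02.02.02. Scheduled 17%. Westmoor agreement on 15.02: not wholly obtained. → 17%.
Line B: PET → 15.01; moulded articles → 15.01.01; general-purpose → 15.01.01.02. Scheduled 26%. Ferrule agreement on 15.01.02: 15.01.01.02 not covered. → 26%.
Line C: polypropylene → 15.02; resin in primary form → 15.02.01; general-purpose → 15.02.01.01. Scheduled 14%. Ferrule agreement on 15.01.02: 15.02.01.01 not covered. → 14%.
Sum: 17% + 26% + 14% = 57%.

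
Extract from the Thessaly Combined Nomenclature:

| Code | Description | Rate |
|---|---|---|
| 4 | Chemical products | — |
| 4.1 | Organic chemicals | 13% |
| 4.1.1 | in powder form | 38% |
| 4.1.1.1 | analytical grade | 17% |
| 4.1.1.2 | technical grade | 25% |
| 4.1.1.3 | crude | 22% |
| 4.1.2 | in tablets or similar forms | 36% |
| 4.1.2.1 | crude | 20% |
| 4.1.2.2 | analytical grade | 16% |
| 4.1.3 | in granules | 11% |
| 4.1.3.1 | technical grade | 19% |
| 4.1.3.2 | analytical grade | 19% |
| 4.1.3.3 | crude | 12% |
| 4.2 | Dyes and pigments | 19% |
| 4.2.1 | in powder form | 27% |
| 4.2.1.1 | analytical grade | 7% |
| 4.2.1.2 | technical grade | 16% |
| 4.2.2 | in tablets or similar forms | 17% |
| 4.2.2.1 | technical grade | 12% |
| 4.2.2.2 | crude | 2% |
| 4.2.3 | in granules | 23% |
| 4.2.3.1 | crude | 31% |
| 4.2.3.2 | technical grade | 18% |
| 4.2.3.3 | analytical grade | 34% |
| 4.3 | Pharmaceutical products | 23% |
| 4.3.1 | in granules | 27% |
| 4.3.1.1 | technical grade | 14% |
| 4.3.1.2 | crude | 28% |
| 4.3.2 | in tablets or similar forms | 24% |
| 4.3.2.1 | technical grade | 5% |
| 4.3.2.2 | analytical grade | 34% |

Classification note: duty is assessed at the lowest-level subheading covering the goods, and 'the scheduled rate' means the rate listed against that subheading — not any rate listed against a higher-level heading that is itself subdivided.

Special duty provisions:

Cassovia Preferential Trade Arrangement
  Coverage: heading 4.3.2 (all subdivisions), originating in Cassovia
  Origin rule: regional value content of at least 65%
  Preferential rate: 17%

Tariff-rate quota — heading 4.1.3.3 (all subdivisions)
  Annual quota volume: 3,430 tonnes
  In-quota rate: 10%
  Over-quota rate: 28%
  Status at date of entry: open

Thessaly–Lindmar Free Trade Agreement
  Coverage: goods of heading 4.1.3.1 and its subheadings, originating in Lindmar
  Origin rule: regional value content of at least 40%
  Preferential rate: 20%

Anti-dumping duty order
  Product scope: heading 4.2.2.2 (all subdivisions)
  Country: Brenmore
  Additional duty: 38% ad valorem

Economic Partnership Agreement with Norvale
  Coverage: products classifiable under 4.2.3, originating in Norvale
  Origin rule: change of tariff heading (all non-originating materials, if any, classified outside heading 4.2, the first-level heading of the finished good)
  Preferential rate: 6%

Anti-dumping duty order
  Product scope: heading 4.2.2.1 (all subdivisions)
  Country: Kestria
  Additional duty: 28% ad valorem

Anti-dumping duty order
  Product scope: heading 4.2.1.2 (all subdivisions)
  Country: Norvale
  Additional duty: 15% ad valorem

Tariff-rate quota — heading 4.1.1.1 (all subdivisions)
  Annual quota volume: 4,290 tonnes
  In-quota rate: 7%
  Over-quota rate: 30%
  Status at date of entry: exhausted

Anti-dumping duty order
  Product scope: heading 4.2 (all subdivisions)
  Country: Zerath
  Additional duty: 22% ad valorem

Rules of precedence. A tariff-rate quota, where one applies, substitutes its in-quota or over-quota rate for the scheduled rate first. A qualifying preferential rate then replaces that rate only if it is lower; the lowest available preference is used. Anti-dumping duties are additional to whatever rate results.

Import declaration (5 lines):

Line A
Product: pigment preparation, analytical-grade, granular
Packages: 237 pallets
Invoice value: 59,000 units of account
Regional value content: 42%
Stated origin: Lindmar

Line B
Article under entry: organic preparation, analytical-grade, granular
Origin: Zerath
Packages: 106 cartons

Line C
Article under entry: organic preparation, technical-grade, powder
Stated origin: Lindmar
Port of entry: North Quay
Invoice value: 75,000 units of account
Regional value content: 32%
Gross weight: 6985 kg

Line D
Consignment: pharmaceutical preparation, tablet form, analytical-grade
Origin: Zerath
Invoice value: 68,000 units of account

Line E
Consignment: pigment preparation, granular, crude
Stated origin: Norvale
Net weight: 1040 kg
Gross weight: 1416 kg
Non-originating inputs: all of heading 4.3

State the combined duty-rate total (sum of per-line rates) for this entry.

Line A: pigment → 4.2; granular → 4.2.3; analytical-grade → 4.2.3.3. Scheduled 34%. Lindmar agreement on 4.1.3.1: 4.2.3.3 not covered. → 34%.
Line B: organic → 4.1; granular → 4.1.3; analytical-grade → 4.1.3.2. Scheduled 19%. No special measure applies. → 19%.
Line C: organic → 4.1; powder → 4.1.1; technical-grade → 4.1.1.2. Scheduled 25%. Lindmar agreement on 4.1.3.1: 4.1.1.2 not covered. → 25%.
Line D: pharmaceutical → 4.3; tablet form → 4.3.2; analytical-grade → 4.3.2.2. Scheduled 34%. No special measure applies. → 34%.
Line E: pigment → 4.2; granular → 4.2.3; crude → 4.2.3.1. Scheduled 31%. Norvale agreement on 4.2.3: CTH met → 6% available; preferential 6%. → 6%.
Sum: 34% + 19% + 25% + 34% + 6% = 118%.

118%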